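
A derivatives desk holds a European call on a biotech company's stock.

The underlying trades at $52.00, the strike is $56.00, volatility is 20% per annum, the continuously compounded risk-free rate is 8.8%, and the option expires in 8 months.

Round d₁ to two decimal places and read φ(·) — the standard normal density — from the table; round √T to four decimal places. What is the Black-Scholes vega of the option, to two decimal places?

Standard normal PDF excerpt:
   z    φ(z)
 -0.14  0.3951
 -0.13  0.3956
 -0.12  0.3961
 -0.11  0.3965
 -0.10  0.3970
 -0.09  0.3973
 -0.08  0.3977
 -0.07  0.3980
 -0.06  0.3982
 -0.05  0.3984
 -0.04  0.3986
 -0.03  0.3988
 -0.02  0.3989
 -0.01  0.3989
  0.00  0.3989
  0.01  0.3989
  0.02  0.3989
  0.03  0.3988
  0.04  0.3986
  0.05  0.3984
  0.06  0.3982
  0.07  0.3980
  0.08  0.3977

16.94

σ√T = 0.2 × 0.8165 = 0.1633
d₁ = [ln(52/56) + (0.088 + ½·0.2²)·0.6667] / (σ√T) = (-0.0741 + 0.0720) / 0.1633 = -0.0129 → -0.01
√T = √0.6667 = 0.8165
φ(d₁) = φ(-0.01) = 0.3989
vega = S·φ(d₁)·√T = 52·0.3989·0.8165 = 16.9365
(Call and put vega coincide under Black-Scholes.)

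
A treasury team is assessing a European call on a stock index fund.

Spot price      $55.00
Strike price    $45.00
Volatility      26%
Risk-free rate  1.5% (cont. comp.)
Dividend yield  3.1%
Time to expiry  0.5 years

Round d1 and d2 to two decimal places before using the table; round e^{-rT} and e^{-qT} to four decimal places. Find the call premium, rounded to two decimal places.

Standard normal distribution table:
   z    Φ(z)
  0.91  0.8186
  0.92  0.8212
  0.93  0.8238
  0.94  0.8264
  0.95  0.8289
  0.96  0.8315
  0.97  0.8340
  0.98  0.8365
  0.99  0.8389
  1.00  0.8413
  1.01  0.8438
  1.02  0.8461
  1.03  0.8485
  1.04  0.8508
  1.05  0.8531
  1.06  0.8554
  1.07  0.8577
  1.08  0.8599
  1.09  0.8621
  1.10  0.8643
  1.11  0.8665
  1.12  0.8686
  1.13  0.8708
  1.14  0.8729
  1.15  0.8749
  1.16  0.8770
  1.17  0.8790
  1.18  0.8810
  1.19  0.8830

$10.13

T = 0.5;  σ√T = 0.1838
d₁ = [ln(55/45) + (0.015 − 0.031 + ½·0.26²)·0.5] / (σ√T) = (0.2007 + 0.0089) / 0.1838 = 1.1399 → 1.14
d₂ = 1.1399 − 0.1838 = 0.9561 → 0.96
e^(−qT) = e^(−0.031·0.5) = 0.9846;  e^(−rT) = e^(−0.015·0.5) = 0.9925
N(d₁) = N(1.14) = 0.8729;  N(d₂) = N(0.96) = 0.8315
C = 55·0.9846·0.8729 − 45·0.9925·0.8315 = 47.2702 − 37.1369 = 10.1333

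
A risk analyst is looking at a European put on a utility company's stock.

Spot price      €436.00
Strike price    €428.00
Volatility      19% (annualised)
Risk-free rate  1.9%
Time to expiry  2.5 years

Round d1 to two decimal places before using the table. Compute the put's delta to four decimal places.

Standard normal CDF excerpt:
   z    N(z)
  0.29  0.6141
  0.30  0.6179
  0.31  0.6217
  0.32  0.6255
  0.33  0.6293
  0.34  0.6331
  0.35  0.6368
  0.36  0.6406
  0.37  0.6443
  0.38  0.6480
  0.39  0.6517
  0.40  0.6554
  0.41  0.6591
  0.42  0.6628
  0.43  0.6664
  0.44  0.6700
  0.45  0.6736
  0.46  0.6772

-0.3557

σ√T = 0.19·√2.5 = 0.3004
ln(S/K) + (r + σ²/2)T = ln(436/428) + (0.019 + 0.19²/2)·2.5 = 0.0185 + 0.0926 = 0.1111
d₁ = 0.1111 / 0.3004 = 0.3700 → 0.37
N(d₁) = N(0.37) = 0.6443
Δ_put = N(d₁) − 1 = 0.6443 − 1 = -0.3557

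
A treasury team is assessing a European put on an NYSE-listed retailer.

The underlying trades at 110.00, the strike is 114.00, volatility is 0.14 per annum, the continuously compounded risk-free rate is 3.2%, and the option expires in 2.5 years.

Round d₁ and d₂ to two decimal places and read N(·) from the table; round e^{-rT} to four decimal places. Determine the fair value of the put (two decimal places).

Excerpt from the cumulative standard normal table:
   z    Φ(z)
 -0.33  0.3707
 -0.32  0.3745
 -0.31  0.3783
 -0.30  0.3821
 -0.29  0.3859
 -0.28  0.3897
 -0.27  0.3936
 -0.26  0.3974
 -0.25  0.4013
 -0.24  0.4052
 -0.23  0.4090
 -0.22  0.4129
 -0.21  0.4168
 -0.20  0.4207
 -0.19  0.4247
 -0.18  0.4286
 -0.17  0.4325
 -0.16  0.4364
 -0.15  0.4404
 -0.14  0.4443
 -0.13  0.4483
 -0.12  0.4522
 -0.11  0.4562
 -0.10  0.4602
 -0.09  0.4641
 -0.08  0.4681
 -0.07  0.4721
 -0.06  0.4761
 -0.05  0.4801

T = 2.5;  σ√T = 0.2214
d₁ = [ln(110/114) + (0.032 + ½·0.14²)·2.5] / (σ√T) = (-0.0357 + 0.1045) / 0.2214 = 0.3107 → 0.31
d₂ = 0.3107 − 0.2214 = 0.0894 → 0.09
e^(−rT) = e^(−0.032·2.5) = 0.9231
P = 114·0.9231·N(-0.09) − 110·N(-0.31) = 114·0.9231·0.4641 − 110·0.3783 = 48.8388 − 41.6130 = 7.2258

7.23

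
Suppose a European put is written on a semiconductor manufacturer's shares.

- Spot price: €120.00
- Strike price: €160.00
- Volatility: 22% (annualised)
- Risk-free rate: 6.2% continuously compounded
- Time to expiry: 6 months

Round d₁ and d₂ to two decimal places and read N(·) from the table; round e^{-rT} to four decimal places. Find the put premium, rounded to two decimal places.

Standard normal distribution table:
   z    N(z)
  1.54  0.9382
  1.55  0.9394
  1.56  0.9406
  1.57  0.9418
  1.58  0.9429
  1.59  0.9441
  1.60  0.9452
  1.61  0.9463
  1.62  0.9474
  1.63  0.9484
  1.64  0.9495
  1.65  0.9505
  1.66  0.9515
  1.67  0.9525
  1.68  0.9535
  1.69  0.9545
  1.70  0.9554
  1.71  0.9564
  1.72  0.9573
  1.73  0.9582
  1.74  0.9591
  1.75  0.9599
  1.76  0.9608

€35.62

T = 0.5;  σ√T = 0.1556
ln(S/K) + (r + σ²/2)T = ln(120/160) + (0.062 + 0.22²/2)·0.5 = -0.2877 + 0.0431 = -0.2446
d₁ = -0.2446 / 0.1556 = -1.5722 ⇒ -1.57
d₂ = d₁ − σ√T = -1.5722 − 0.1556 = -1.7278 ⇒ -1.73
exp(−rT) = exp(−0.062·0.5) = 0.9695
P = 160·0.9695·N(1.73) − 120·N(1.57) = 160·0.9695·0.9582 − 120·0.9418 = 148.6360 − 113.0160 = 35.6200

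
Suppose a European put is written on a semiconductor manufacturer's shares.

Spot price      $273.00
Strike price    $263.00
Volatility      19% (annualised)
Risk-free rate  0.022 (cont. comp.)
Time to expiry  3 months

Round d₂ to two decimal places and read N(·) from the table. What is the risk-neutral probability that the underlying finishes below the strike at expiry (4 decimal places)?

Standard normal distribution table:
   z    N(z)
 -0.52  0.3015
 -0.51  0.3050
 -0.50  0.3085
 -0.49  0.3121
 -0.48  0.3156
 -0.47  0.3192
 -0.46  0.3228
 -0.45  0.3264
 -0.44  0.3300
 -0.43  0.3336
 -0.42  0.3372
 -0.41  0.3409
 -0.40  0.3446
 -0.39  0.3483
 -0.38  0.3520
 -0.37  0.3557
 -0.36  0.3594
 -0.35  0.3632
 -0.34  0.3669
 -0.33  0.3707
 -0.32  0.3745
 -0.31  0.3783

T = 0.25;  σ√T = 0.0950
d₁ = [ln(273/263) + (0.022 + ½·0.19²)·0.25] / (σ√T) = (0.0373 + 0.0100) / 0.0950 = 0.4982 which rounds to 0.50
d₂ = 0.4982 − 0.0950 = 0.4032 which rounds to 0.40
Risk-neutral Pr[S_T < K] = N(−d₂) = N(-0.40) = 0.3446

0.3446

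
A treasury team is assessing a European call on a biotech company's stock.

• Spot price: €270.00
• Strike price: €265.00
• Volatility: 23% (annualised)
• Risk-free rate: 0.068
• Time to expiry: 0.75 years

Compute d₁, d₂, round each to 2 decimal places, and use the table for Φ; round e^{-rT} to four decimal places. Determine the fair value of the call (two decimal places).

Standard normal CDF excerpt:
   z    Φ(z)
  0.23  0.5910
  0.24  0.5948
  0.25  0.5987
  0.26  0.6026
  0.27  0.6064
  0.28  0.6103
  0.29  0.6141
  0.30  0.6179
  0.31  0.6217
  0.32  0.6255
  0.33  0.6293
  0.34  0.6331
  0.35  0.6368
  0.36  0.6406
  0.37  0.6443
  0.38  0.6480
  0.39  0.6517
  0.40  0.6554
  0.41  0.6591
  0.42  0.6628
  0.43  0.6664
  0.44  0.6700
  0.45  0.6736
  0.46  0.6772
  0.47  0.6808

€31.10

σ√T = 0.23 × 0.8660 = 0.1992
d₁ = [ln(270/265) + (0.068 + 0.23²/2)·0.75] / 0.1992 = [0.0187 + 0.0708] / 0.1992 = 0.4495 which rounds to 0.45
d₂ = d₁ − σ√T = 0.4495 − 0.1992 = 0.2503 which rounds to 0.25
exp(−rT) = exp(−0.068·0.75) = 0.9503
N(d₁) = N(0.45) = 0.6736;  N(d₂) = N(0.25) = 0.5987
C = 270·0.6736 − 265·0.9503·0.5987 = 181.8720 − 150.7703 = 31.1017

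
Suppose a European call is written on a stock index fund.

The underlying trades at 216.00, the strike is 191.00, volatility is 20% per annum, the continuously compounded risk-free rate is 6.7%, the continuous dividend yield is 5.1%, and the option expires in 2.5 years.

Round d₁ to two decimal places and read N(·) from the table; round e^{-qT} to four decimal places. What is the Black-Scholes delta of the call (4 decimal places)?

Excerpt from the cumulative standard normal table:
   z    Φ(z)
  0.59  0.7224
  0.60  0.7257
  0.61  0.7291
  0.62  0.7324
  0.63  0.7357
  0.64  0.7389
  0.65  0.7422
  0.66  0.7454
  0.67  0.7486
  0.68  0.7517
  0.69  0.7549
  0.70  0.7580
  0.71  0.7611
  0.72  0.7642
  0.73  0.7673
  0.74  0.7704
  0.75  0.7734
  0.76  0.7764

0.6590

σ√T = 0.2 × 1.5811 = 0.3162
d₁ = [ln(216/191) + (0.067 − 0.051 + 0.2²/2)·2.5] / 0.3162 = [0.1230 + 0.0900] / 0.3162 = 0.6736 ⇒ 0.67
N(d₁) = N(0.67) = 0.7486
Δ_call = e^(−qT)·N(d₁) = 0.8803·0.7486 = 0.6590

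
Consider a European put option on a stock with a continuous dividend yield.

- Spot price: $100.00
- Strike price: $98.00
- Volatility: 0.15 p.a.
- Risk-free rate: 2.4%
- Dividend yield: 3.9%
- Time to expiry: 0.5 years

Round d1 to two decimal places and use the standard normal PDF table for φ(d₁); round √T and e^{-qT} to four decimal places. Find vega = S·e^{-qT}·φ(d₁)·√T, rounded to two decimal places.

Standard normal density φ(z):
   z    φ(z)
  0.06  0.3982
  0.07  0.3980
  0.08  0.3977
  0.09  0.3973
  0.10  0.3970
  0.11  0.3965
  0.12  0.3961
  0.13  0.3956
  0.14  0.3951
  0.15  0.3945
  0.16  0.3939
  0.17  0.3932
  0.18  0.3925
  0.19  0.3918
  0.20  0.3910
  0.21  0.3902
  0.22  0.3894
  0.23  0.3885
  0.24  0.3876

σ√T = 0.15·√0.5 = 0.1061
d₁ = [ln(100/98) + (0.024 − 0.039 + 0.15²/2)·0.5] / 0.1061 = [0.0202 − 0.0019] / 0.1061 = 0.1728 ≈ 0.17
√T = √0.5 = 0.7071
φ(d₁) = φ(0.17) = 0.3932
exp(−qT) = exp(−0.039·0.5) = 0.9807
vega = S·exp(−qT)·φ(d₁)·√T = 100·0.9807·0.3932·0.7071 = 27.2666

27.27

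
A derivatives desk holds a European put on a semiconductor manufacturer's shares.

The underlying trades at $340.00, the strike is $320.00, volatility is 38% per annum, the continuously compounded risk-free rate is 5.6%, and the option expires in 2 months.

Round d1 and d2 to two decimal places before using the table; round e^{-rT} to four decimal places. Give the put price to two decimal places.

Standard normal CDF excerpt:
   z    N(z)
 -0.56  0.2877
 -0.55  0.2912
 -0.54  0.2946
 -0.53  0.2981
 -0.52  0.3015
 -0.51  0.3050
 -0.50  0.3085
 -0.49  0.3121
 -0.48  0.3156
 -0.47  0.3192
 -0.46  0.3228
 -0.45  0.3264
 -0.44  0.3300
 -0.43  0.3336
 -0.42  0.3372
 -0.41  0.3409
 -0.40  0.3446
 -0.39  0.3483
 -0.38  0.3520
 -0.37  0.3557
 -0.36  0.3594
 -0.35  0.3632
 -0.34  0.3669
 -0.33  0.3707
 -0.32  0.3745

T = 0.1667;  σ√T = 0.1551
d₁ = [ln(340/320) + (0.056 + ½·0.38²)·0.1667] / (σ√T) = (0.0606 + 0.0214) / 0.1551 = 0.5285 → 0.53
d₂ = 0.5285 − 0.1551 = 0.3734 → 0.37
e^(−rT) = e^(−0.056·0.1667) = 0.9907
P = 320·0.9907·N(-0.37) − 340·N(-0.53) = 320·0.9907·0.3557 − 340·0.2981 = 112.7654 − 101.3540 = 11.4114

$11.41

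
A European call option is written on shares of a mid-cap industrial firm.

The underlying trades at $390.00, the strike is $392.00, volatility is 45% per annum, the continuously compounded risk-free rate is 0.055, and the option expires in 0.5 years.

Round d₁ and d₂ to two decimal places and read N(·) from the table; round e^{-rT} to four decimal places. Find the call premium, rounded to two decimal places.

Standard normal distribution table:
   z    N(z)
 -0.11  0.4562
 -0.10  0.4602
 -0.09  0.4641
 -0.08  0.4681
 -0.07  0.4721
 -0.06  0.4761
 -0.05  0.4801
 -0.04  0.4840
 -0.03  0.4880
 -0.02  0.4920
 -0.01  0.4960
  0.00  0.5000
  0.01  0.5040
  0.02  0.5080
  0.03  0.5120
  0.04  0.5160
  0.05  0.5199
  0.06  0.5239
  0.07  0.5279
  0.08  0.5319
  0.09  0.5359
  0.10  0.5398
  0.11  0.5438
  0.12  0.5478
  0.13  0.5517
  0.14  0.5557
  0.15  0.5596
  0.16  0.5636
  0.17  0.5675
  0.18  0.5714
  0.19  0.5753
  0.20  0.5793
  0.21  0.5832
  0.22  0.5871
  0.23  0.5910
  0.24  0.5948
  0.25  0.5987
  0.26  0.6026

$53.49

T = 0.5;  σ√T = 0.3182
d₁ = [ln(390/392) + (0.055 + ½·0.45²)·0.5] / (σ√T) = (-0.0051 + 0.0781) / 0.3182 = 0.2294 ≈ 0.23
d₂ = 0.2294 − 0.3182 = -0.0888 ≈ -0.09
exp(−rT) = exp(−0.055·0.5) = 0.9729
C = 390·N(0.23) − 392·0.9729·N(-0.09) = 390·0.5910 − 392·0.9729·0.4641 = 230.4900 − 176.9970 = 53.4930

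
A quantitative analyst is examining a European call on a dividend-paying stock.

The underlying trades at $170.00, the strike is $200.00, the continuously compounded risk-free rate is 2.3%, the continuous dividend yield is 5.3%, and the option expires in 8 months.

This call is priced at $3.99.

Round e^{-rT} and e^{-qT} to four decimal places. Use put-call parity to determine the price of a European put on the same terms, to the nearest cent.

$36.85

exp(−qT) = exp(−0.053·0.6667) = 0.9653;  exp(−rT) = exp(−0.023·0.6667) = 0.9848
Put-call parity: C − P = S·e^(−qT) − K·e^(−rT) = 170·0.9653 − 200·0.9848 = 164.1010 − 196.9600 = -32.8590
P = C − (C − P) = 3.99 − (-32.8590) = 36.8490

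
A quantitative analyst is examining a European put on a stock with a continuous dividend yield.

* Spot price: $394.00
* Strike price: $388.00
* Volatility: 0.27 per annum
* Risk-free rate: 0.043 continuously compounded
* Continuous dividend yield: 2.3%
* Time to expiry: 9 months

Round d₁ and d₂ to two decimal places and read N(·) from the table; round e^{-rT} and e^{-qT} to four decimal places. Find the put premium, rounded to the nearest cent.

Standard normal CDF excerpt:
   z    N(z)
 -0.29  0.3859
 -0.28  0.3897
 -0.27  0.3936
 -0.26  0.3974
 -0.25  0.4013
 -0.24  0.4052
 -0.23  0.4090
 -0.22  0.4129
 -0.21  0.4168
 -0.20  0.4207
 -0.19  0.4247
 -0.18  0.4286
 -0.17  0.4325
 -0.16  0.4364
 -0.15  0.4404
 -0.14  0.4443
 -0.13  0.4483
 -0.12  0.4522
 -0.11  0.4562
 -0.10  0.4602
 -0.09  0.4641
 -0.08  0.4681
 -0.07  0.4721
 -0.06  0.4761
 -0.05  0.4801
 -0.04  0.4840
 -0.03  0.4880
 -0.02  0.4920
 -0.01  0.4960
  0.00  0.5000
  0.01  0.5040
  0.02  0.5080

T = 0.75;  σ√T = 0.2338
d₁ = [ln(394/388) + (0.043 − 0.023 + 0.27²/2)·0.75] / 0.2338 = [0.0153 + 0.0423] / 0.2338 = 0.2467 which rounds to 0.25
d₂ = d₁ − σ√T = 0.2467 − 0.2338 = 0.0129 which rounds to 0.01
exp(−qT) = exp(−0.023·0.75) = 0.9829;  exp(−rT) = exp(−0.043·0.75) = 0.9683
N(−d₂) = N(-0.01) = 0.4960;  N(−d₁) = N(-0.25) = 0.4013
P = 388·0.9683·0.4960 − 394·0.9829·0.4013 = 186.3474 − 155.4085 = 30.9389

$30.94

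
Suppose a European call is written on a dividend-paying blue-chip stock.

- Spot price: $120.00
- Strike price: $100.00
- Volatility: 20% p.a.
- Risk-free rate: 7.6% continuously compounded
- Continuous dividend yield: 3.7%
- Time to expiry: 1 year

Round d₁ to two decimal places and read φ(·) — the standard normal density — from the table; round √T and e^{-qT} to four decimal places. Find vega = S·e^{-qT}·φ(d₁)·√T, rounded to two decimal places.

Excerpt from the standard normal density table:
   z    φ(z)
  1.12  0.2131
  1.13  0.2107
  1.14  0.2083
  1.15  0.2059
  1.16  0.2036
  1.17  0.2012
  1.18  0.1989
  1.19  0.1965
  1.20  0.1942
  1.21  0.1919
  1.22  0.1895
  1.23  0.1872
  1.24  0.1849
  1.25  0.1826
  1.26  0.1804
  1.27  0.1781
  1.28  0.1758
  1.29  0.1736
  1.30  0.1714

22.19

T = 1;  σ√T = 0.2000
d₁ = [ln(120/100) + (0.076 − 0.037 + 0.2²/2)·1] / 0.2000 = [0.1823 + 0.0590] / 0.2000 = 1.2066 which rounds to 1.21
√T = √1 = 1.0000
φ(d₁) = φ(1.21) = 0.1919
exp(−qT) = exp(−0.037·1) = 0.9637
vega = S·exp(−qT)·φ(d₁)·√T = 120·0.9637·0.1919·1.0000 = 22.1921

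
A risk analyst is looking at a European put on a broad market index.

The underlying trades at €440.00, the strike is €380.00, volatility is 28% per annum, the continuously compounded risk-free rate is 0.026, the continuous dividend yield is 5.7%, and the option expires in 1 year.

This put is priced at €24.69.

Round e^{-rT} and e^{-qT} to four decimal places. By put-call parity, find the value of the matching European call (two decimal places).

€70.08

exp(−qT) = exp(−0.057·1) = 0.9446;  exp(−rT) = exp(−0.026·1) = 0.9743
Put-call parity: C − P = S·e^(−qT) − K·e^(−rT) = 440·0.9446 − 380·0.9743 = 415.6240 − 370.2340 = 45.3900
C = P + (C − P) = 24.69 + (45.3900) = 70.0800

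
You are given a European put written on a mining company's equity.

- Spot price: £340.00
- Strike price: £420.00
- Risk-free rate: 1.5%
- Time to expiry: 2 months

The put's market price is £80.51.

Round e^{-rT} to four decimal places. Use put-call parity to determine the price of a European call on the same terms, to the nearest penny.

exp(−rT) = exp(−0.015·0.1667) = 0.9975
Put-call parity: C − P = S − K·e^(−rT) = 340 − 420·0.9975 = 340 − 418.9500 = -78.9500
C = P + (C − P) = 80.51 + (-78.9500) = 1.5600

£1.56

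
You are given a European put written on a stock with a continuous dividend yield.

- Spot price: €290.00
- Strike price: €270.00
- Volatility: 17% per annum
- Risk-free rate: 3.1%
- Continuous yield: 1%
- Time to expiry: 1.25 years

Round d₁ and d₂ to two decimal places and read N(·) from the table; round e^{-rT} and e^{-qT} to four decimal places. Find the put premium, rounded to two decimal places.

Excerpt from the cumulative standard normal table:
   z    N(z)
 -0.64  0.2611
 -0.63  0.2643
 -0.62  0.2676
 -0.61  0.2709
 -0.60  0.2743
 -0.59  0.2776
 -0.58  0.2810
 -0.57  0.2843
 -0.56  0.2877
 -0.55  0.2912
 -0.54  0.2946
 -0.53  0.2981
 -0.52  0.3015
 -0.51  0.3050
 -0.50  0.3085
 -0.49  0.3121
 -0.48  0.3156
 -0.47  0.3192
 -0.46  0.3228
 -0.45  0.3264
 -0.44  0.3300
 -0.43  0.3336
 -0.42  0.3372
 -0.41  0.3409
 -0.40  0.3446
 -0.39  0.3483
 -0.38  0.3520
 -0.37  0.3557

€10.00

σ√T = 0.17·√1.25 = 0.1901
d₁ = [ln(290/270) + (0.031 − 0.01 + 0.17²/2)·1.25] / 0.1901 = [0.0715 + 0.0443] / 0.1901 = 0.6091 → 0.61
d₂ = d₁ − σ√T = 0.6091 − 0.1901 = 0.4190 → 0.42
e^(−qT) = e^(−0.01·1.25) = 0.9876;  e^(−rT) = e^(−0.031·1.25) = 0.9620
P = 270·0.9620·N(-0.42) − 290·0.9876·N(-0.61) = 270·0.9620·0.3372 − 290·0.9876·0.2709 = 87.5843 − 77.5868 = 9.9975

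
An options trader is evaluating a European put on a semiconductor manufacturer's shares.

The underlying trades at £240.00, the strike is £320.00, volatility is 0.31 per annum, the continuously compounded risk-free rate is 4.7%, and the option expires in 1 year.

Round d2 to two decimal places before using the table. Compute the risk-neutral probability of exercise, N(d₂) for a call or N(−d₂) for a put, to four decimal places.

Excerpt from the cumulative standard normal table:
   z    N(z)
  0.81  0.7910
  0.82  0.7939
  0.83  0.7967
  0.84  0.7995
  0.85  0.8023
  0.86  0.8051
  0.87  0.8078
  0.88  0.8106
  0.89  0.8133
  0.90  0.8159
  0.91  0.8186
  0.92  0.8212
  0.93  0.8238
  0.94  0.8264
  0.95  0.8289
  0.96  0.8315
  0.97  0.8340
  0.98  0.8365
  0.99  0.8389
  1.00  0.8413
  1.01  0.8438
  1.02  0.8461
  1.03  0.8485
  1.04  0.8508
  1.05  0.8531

σ√T = 0.31 × 1.0000 = 0.3100
d₁ = [ln(240/320) + (0.047 + ½·0.31²)·1] / (σ√T) = (-0.2877 + 0.0950) / 0.3100 = -0.6214 ⇒ -0.62
d₂ = -0.6214 − 0.3100 = -0.9314 ⇒ -0.93
Pr(exercise) under Q = N(−d₂) = N(0.93) = 0.8238

0.8238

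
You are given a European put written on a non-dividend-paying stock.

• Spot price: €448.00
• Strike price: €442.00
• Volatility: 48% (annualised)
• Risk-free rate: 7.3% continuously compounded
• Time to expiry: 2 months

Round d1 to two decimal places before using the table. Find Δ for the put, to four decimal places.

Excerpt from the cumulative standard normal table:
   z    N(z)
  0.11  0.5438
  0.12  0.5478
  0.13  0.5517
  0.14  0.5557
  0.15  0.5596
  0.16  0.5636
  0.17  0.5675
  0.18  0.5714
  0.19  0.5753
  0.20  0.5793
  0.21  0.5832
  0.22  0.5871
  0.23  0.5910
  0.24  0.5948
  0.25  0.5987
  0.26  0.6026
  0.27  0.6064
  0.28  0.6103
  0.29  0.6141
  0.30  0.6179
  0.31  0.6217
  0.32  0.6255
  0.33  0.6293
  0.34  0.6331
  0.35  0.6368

-0.4090

T = 0.1667;  σ√T = 0.1960
d₁ = [ln(448/442) + (0.073 + ½·0.48²)·0.1667] / (σ√T) = (0.0135 + 0.0314) / 0.1960 = 0.2289 ≈ 0.23
N(d₁) = N(0.23) = 0.5910
Δ_put = N(d₁) − 1 = 0.5910 − 1 = -0.4090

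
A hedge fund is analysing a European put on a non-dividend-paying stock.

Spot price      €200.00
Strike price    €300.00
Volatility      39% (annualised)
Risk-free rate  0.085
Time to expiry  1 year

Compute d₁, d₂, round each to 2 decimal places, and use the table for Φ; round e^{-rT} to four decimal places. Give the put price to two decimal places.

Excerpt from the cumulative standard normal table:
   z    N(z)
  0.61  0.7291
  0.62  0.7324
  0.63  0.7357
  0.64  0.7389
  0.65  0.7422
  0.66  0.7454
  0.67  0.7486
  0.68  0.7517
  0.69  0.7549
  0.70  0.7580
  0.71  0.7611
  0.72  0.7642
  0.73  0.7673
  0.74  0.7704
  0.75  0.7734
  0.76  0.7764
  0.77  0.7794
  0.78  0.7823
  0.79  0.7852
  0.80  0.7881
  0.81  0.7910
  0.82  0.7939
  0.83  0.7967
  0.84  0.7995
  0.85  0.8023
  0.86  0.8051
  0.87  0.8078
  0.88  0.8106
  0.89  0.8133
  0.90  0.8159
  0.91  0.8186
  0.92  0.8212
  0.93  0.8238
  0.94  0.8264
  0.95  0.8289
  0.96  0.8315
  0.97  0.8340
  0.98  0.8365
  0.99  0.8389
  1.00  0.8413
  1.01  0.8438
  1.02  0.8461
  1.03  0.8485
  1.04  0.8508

T = 1;  σ√T = 0.3900
d₁ = [ln(200/300) + (0.085 + ½·0.39²)·1] / (σ√T) = (-0.4055 + 0.1611) / 0.3900 = -0.6267 ⇒ -0.63
d₂ = -0.6267 − 0.3900 = -1.0167 ⇒ -1.02
e^(−rT) = e^(−0.085·1) = 0.9185
P = 300·0.9185·N(1.02) − 200·N(0.63) = 300·0.9185·0.8461 − 200·0.7357 = 233.1429 − 147.1400 = 86.0029

€86.00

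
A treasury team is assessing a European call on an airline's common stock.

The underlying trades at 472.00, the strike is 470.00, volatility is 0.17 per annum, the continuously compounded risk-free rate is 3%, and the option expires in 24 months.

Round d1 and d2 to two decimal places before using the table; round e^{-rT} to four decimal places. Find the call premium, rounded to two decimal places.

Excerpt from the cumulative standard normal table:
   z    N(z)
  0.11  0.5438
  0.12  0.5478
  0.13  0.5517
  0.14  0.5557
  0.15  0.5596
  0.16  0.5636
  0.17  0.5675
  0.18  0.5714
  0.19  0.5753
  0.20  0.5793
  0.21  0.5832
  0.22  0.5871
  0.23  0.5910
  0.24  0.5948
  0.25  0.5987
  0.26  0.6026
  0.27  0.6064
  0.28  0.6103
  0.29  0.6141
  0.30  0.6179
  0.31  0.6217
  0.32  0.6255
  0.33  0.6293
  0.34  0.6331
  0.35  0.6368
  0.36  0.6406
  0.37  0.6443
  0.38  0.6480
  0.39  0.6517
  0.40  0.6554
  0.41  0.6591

σ√T = 0.17·√2 = 0.2404
d₁ = [ln(472/470) + (0.03 + 0.17²/2)·2] / 0.2404 = [0.0042 + 0.0889] / 0.2404 = 0.3874 ⇒ 0.39
d₂ = d₁ − σ√T = 0.3874 − 0.2404 = 0.1470 ⇒ 0.15
e^(−rT) = e^(−0.03·2) = 0.9418
N(d₁) = N(0.39) = 0.6517;  N(d₂) = N(0.15) = 0.5596
C = 472·0.6517 − 470·0.9418·0.5596 = 307.6024 − 247.7047 = 59.8977

59.90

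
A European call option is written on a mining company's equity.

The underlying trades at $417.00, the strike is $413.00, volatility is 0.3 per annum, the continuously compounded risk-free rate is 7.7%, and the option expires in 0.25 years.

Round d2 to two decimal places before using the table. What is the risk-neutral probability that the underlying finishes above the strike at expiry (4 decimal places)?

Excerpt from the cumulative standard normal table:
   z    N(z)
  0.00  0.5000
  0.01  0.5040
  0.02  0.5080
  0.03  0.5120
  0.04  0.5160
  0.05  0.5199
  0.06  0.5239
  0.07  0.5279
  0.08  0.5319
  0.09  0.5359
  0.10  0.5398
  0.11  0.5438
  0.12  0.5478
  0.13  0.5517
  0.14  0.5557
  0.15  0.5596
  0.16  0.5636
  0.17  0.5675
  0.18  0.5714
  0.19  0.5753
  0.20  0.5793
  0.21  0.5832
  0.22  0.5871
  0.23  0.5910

0.5478

σ√T = 0.3·√0.25 = 0.1500
d₁ = [ln(417/413) + (0.077 + 0.3²/2)·0.25] / 0.1500 = [0.0096 + 0.0305] / 0.1500 = 0.2676 ≈ 0.27
d₂ = d₁ − σ√T = 0.2676 − 0.1500 = 0.1176 ≈ 0.12
Risk-neutral Pr[S_T > K] = N(d₂) = N(0.12) = 0.5478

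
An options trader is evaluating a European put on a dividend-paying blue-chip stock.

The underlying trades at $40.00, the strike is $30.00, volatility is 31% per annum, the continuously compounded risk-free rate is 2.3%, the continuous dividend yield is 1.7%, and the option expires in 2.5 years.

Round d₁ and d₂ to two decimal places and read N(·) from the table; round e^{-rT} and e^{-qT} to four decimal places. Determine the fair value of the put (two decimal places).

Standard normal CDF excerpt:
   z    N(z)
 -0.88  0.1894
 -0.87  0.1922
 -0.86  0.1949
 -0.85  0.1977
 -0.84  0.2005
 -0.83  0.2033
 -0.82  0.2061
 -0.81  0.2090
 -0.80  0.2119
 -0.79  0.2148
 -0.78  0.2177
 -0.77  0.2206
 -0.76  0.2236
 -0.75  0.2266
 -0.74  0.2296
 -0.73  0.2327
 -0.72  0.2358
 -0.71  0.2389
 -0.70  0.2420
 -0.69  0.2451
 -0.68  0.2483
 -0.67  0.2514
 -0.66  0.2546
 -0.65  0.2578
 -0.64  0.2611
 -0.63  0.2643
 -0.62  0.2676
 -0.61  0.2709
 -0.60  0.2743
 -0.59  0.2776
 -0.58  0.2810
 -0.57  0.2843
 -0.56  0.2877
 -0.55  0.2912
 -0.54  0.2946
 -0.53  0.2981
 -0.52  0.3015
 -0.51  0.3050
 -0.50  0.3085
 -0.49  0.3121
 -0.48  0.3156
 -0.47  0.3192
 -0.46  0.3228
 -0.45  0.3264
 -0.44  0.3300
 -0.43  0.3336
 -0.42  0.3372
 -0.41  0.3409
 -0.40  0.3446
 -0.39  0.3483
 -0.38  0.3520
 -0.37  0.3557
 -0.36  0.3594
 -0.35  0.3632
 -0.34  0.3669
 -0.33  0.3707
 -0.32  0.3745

T = 2.5;  σ√T = 0.4902
d₁ = [ln(40/30) + (0.023 − 0.017 + ½·0.31²)·2.5] / (σ√T) = (0.2877 + 0.1351) / 0.4902 = 0.8626 ⇒ 0.86
d₂ = 0.8626 − 0.4902 = 0.3724 ⇒ 0.37
exp(−qT) = exp(−0.017·2.5) = 0.9584;  exp(−rT) = exp(−0.023·2.5) = 0.9441
P = 30·0.9441·N(-0.37) − 40·0.9584·N(-0.86) = 30·0.9441·0.3557 − 40·0.9584·0.1949 = 10.0745 − 7.4717 = 2.6028

$2.60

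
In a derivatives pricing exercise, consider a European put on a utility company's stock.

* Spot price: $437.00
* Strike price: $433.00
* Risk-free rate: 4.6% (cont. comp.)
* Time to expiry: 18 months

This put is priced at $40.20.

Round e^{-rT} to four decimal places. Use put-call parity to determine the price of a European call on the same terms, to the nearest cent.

$73.08

e^(−rT) = e^(−0.046·1.5) = 0.9333
Put-call parity: C − P = S − K·e^(−rT) = 437 − 433·0.9333 = 437 − 404.1189 = 32.8811
C = P + (C − P) = 40.20 + (32.8811) = 73.0811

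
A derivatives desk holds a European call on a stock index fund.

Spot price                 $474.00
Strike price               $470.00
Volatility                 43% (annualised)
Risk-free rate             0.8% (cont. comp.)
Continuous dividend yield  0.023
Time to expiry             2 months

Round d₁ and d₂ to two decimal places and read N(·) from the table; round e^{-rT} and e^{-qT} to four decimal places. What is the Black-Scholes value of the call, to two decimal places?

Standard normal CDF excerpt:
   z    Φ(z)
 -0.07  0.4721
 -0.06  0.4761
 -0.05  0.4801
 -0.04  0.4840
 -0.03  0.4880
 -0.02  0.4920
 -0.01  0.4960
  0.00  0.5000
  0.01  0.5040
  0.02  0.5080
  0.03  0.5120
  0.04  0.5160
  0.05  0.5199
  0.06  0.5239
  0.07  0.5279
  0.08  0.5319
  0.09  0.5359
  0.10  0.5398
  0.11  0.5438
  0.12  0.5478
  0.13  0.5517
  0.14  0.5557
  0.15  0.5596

$33.32

T = 0.1667;  σ√T = 0.1755
ln(S/K) + (r − q + σ²/2)T = ln(474/470) + (0.008 − 0.023 + 0.43²/2)·0.1667 = 0.0085 + 0.0129 = 0.0214
d₁ = 0.0214 / 0.1755 = 0.1218 ≈ 0.12
d₂ = d₁ − σ√T = 0.1218 − 0.1755 = -0.0537 ≈ -0.05
exp(−qT) = exp(−0.023·0.1667) = 0.9962;  exp(−rT) = exp(−0.008·0.1667) = 0.9987
N(d₁) = N(0.12) = 0.5478;  N(d₂) = N(-0.05) = 0.4801
C = 474·0.9962·0.5478 − 470·0.9987·0.4801 = 258.6705 − 225.3537 = 33.3168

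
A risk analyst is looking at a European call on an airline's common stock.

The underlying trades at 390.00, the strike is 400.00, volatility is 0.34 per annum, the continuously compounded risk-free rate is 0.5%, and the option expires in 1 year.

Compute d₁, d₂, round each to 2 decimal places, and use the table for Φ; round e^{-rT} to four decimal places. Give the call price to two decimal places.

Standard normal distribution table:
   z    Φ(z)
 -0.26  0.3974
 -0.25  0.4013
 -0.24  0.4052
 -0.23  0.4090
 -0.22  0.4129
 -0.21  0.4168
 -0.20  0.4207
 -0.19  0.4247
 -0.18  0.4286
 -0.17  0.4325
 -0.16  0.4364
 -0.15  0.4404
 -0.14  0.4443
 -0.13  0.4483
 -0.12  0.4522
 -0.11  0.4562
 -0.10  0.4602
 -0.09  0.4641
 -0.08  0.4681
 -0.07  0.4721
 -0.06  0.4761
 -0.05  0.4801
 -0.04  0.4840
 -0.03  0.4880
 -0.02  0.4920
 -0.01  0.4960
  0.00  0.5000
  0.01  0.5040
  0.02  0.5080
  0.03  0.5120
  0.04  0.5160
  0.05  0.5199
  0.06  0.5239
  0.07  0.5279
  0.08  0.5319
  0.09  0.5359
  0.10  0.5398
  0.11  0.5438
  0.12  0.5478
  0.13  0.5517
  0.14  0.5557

σ√T = 0.34·√1 = 0.3400
d₁ = [ln(390/400) + (0.005 + 0.34²/2)·1] / 0.3400 = [-0.0253 + 0.0628] / 0.3400 = 0.1102 → 0.11
d₂ = d₁ − σ√T = 0.1102 − 0.3400 = -0.2298 → -0.23
exp(−rT) = exp(−0.005·1) = 0.9950
C = 390·N(0.11) − 400·0.9950·N(-0.23) = 390·0.5438 − 400·0.9950·0.4090 = 212.0820 − 162.7820 = 49.3000

49.30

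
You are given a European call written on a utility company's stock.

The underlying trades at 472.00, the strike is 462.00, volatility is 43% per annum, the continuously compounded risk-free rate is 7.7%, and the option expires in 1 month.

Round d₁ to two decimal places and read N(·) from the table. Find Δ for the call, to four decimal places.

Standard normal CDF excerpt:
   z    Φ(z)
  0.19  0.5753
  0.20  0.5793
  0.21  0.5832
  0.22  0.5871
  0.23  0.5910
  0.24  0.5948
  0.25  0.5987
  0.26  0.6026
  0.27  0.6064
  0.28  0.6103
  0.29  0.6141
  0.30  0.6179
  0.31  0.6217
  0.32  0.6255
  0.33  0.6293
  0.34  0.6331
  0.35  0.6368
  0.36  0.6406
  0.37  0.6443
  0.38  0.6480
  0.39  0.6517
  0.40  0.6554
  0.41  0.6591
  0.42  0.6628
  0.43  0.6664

0.6141

σ√T = 0.43 × 0.2887 = 0.1241
ln(S/K) + (r + σ²/2)T = ln(472/462) + (0.077 + 0.43²/2)·0.08333 = 0.0214 + 0.0141 = 0.0355
d₁ = 0.0355 / 0.1241 = 0.2863 which rounds to 0.29
N(d₁) = N(0.29) = 0.6141
Δ_call = N(d₁) = 0.6141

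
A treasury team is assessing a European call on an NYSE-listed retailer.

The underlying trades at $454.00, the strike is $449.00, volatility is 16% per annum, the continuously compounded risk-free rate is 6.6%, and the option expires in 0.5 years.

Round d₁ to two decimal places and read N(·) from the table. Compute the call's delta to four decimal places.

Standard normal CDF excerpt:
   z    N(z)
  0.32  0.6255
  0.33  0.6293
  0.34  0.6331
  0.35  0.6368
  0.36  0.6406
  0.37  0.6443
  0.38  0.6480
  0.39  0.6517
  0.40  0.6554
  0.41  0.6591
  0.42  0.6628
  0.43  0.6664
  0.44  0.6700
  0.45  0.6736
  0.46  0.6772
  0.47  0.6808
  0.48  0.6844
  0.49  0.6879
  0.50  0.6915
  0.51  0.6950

0.6736

σ√T = 0.16·√0.5 = 0.1131
d₁ = [ln(454/449) + (0.066 + ½·0.16²)·0.5] / (σ√T) = (0.0111 + 0.0394) / 0.1131 = 0.4461 ⇒ 0.45
N(d₁) = N(0.45) = 0.6736
Δ_call = N(d₁) = 0.6736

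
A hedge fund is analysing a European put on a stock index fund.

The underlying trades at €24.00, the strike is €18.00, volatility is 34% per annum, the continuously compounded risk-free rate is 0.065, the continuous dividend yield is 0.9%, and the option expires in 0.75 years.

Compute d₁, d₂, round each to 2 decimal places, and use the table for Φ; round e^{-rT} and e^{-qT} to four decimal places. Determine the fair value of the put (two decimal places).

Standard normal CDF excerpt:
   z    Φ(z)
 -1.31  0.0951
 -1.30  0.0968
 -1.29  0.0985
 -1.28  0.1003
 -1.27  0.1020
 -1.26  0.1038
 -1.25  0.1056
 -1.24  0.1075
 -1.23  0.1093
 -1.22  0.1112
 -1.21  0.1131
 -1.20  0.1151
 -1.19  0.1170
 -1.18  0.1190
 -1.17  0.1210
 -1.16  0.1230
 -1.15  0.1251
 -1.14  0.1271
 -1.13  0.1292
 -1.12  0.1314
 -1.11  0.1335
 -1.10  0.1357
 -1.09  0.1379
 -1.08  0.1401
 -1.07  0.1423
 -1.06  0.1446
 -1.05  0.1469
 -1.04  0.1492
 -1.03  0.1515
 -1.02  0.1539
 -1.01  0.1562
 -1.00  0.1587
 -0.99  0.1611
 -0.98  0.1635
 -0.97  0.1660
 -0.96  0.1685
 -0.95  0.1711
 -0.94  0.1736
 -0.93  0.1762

T = 0.75;  σ√T = 0.2944
d₁ = [ln(24/18) + (0.065 − 0.009 + 0.34²/2)·0.75] / 0.2944 = [0.2877 + 0.0854] / 0.2944 = 1.2669 which rounds to 1.27
d₂ = d₁ − σ√T = 1.2669 − 0.2944 = 0.9724 which rounds to 0.97
exp(−qT) = exp(−0.009·0.75) = 0.9933;  exp(−rT) = exp(−0.065·0.75) = 0.9524
N(−d₂) = N(-0.97) = 0.1660;  N(−d₁) = N(-1.27) = 0.1020
P = 18·0.9524·0.1660 − 24·0.9933·0.1020 = 2.8458 − 2.4316 = 0.4142

€0.41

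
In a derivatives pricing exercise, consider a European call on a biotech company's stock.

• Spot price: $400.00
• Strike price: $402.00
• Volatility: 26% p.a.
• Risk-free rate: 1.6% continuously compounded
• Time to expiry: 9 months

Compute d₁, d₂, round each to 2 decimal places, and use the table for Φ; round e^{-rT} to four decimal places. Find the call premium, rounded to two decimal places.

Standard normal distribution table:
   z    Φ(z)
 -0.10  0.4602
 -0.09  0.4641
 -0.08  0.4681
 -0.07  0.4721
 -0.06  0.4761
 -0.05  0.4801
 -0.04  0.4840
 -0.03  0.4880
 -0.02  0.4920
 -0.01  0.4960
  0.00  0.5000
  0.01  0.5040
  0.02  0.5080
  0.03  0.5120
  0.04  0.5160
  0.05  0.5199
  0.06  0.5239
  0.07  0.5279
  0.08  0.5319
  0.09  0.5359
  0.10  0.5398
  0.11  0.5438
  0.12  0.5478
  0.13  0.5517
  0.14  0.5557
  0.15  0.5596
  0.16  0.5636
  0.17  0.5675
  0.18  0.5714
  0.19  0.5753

$36.34

σ√T = 0.26·√0.75 = 0.2252
d₁ = [ln(400/402) + (0.016 + 0.26²/2)·0.75] / 0.2252 = [-0.0050 + 0.0374] / 0.2252 = 0.1437 ≈ 0.14
d₂ = d₁ − σ√T = 0.1437 − 0.2252 = -0.0814 ≈ -0.08
e^(−rT) = e^(−0.016·0.75) = 0.9881
C = 400·N(0.14) − 402·0.9881·N(-0.08) = 400·0.5557 − 402·0.9881·0.4681 = 222.2800 − 185.9369 = 36.3431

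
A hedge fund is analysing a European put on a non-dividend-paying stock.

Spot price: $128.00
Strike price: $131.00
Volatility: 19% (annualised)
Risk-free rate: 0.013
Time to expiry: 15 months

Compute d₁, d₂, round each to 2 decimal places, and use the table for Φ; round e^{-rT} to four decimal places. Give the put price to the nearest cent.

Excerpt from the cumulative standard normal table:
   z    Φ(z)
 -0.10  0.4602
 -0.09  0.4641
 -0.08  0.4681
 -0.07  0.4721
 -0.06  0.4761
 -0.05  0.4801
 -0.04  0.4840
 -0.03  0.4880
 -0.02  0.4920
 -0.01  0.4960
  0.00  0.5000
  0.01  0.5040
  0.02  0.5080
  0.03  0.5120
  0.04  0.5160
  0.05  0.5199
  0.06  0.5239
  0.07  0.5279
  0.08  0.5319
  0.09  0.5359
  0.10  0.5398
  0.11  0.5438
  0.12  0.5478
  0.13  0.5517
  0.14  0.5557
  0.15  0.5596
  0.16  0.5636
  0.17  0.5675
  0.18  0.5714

$11.20

T = 1.25;  σ√T = 0.2124
d₁ = [ln(128/131) + (0.013 + ½·0.19²)·1.25] / (σ√T) = (-0.0232 + 0.0388) / 0.2124 = 0.0737 which rounds to 0.07
d₂ = 0.0737 − 0.2124 = -0.1388 which rounds to -0.14
exp(−rT) = exp(−0.013·1.25) = 0.9839
N(−d₂) = N(0.14) = 0.5557;  N(−d₁) = N(-0.07) = 0.4721
P = 131·0.9839·0.5557 − 128·0.4721 = 71.6247 − 60.4288 = 11.1959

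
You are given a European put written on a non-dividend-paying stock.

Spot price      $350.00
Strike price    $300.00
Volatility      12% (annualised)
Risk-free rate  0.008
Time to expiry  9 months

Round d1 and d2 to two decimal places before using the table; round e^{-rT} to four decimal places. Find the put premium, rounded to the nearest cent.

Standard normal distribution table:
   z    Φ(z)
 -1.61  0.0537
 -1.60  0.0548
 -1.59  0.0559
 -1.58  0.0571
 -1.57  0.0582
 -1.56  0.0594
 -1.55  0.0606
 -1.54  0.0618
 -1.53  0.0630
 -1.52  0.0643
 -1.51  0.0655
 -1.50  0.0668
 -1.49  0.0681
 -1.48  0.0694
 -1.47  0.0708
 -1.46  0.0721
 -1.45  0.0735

$0.74

σ√T = 0.12·√0.75 = 0.1039
ln(S/K) + (r + σ²/2)T = ln(350/300) + (0.008 + 0.12²/2)·0.75 = 0.1542 + 0.0114 = 0.1656
d₁ = 0.1656 / 0.1039 = 1.5930 → 1.59
d₂ = d₁ − σ√T = 1.5930 − 0.1039 = 1.4891 → 1.49
e^(−rT) = e^(−0.008·0.75) = 0.9940
P = 300·0.9940·N(-1.49) − 350·N(-1.59) = 300·0.9940·0.0681 − 350·0.0559 = 20.3074 − 19.5650 = 0.7424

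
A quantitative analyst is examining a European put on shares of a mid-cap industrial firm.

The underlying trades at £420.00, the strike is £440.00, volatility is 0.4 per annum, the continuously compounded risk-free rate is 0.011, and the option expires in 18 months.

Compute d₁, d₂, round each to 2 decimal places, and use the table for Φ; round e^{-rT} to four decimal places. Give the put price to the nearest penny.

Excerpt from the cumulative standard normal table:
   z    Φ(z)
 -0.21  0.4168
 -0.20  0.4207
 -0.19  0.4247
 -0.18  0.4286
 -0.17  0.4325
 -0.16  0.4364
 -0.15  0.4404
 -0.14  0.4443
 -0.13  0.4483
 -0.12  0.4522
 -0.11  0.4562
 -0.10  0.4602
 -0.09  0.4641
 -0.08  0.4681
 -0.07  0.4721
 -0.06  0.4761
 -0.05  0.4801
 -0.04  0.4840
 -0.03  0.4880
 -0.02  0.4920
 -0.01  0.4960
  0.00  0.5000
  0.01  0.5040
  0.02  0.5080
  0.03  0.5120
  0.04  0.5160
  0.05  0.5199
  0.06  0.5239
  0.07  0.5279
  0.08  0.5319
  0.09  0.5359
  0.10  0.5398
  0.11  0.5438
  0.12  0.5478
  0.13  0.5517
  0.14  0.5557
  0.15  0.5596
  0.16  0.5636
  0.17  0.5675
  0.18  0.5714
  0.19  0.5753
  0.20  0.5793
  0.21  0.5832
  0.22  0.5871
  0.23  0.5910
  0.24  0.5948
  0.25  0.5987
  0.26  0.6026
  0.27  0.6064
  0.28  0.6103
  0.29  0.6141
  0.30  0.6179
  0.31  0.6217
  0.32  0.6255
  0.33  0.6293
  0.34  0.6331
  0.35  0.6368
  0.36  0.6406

σ√T = 0.4 × 1.2247 = 0.4899
ln(S/K) + (r + σ²/2)T = ln(420/440) + (0.011 + 0.4²/2)·1.5 = -0.0465 + 0.1365 = 0.0900
d₁ = 0.0900 / 0.4899 = 0.1837 → 0.18
d₂ = d₁ − σ√T = 0.1837 − 0.4899 = -0.3062 → -0.31
e^(−rT) = e^(−0.011·1.5) = 0.9836
N(−d₂) = N(0.31) = 0.6217;  N(−d₁) = N(-0.18) = 0.4286
P = 440·0.9836·0.6217 − 420·0.4286 = 269.0618 − 180.0120 = 89.0498

£89.05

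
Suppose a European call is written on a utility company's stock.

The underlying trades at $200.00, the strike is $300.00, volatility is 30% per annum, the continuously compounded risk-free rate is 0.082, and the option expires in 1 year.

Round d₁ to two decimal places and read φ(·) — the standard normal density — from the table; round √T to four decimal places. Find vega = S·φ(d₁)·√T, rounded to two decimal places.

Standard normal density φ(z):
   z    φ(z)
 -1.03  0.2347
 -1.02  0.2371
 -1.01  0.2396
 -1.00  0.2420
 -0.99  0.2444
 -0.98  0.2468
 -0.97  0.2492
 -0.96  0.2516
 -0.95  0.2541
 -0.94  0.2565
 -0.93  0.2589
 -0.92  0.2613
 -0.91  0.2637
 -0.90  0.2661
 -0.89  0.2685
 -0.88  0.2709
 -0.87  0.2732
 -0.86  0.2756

51.78

σ√T = 0.3 × 1.0000 = 0.3000
d₁ = [ln(200/300) + (0.082 + 0.3²/2)·1] / 0.3000 = [-0.4055 + 0.1270] / 0.3000 = -0.9282 ⇒ -0.93
√T = √1 = 1.0000
φ(d₁) = φ(-0.93) = 0.2589
vega = S·φ(d₁)·√T = 200·0.2589·1.0000 = 51.7800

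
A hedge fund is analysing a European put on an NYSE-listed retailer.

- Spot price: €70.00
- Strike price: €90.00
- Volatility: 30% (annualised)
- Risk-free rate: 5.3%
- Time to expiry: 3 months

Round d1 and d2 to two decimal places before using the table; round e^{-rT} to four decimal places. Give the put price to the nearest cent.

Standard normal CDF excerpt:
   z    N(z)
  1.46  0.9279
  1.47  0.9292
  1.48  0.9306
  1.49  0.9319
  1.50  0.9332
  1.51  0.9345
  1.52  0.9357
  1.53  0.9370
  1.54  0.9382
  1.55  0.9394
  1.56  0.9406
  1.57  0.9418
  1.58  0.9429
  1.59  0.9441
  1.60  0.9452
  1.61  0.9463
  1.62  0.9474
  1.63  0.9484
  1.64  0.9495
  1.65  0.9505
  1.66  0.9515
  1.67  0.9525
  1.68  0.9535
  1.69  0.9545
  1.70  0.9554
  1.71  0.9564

€19.09

σ√T = 0.3·√0.25 = 0.1500
ln(S/K) + (r + σ²/2)T = ln(70/90) + (0.053 + 0.3²/2)·0.25 = -0.2513 + 0.0245 = -0.2268
d₁ = -0.2268 / 0.1500 = -1.5121 which rounds to -1.51
d₂ = d₁ − σ√T = -1.5121 − 0.1500 = -1.6621 which rounds to -1.66
exp(−rT) = exp(−0.053·0.25) = 0.9868
N(−d₂) = N(1.66) = 0.9515;  N(−d₁) = N(1.51) = 0.9345
P = 90·0.9868·0.9515 − 70·0.9345 = 84.5046 − 65.4150 = 19.0896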